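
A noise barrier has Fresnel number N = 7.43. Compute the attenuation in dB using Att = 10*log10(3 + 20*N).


3 + 20*N = 3 + 20*7.43 = 151.6
Att = 10*log10(151.6) = 21.807 dB


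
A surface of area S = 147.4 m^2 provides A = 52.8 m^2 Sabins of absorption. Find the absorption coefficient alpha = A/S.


Absorption coefficient = absorbed power / incident power
alpha = A / S = 52.8 / 147.4 = 0.35821


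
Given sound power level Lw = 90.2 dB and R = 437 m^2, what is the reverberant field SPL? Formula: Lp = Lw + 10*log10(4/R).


4/R = 4/437 = 0.00915332
Lp = 90.2 + 10*log10(0.00915332) = 69.816 dB


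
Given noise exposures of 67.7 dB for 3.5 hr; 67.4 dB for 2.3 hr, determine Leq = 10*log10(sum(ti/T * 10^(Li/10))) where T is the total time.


T_total = 3.5 + 2.3 = 5.8 hr
(3.5/5.8) * 10^(67.7/10) = 3.55337e+06
(2.3/5.8) * 10^(67.4/10) = 2.17921e+06
Sum = 3.55337e+06 + 2.17921e+06 = 5.73258e+06
Leq = 10*log10(5.73258e+06) = 67.584 dB


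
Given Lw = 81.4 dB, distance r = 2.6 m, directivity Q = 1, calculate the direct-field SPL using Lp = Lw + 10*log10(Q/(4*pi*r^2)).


4*pi*r^2 = 4*pi*2.6^2 = 84.9487 m^2
Q / (4*pi*r^2) = 1 / 84.9487 = 0.0117718
Lp = 81.4 + 10*log10(0.0117718) = 62.108 dB


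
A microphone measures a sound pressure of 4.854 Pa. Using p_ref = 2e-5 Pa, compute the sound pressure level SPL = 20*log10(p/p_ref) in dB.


p / p_ref = 4.854 / 2e-5 = 242700
SPL = 20 * log10(242700) = 107.7 dB


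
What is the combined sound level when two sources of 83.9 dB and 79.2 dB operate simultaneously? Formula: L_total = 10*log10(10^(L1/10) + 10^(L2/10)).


10^(83.9/10) = 2.45471e+08
10^(79.2/10) = 8.31764e+07
Sum = 2.45471e+08 + 8.31764e+07 = 3.28647e+08
L_total = 10*log10(3.28647e+08) = 85.167 dB


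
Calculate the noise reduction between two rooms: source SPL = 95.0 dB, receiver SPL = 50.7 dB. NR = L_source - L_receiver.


NR = L_source - L_receiver (difference between source and receiving room levels)
NR = 95.0 - 50.7 = 44.3 dB


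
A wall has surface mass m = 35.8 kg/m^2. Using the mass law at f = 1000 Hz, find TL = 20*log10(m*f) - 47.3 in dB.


m * f = 35.8 * 1000 = 35800
20*log10(35800) = 91.0777 dB
TL = 91.0777 - 47.3 = 43.778 dB


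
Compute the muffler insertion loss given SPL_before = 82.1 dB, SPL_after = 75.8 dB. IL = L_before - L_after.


Insertion loss = SPL without muffler - SPL with muffler
IL = 82.1 - 75.8 = 6.3 dB


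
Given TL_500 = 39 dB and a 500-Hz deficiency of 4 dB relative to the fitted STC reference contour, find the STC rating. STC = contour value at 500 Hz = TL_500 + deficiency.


By ASTM E413, STC = value of the fitted reference contour at 500 Hz.
Contour value at 500 Hz = TL_500 + deficiency = 39 + 4 = 43
STC = 43


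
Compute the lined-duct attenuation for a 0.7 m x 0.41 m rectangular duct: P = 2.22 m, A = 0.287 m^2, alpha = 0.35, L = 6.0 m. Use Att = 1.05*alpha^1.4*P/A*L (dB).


alpha^1.4 = 0.35^1.4 = 0.229983
Attenuation rate = 1.05 * alpha^1.4 * P / A
= 1.05 * 0.229983 * 2.22 / 0.287 = 1.86791 dB/m
Total Att = 1.86791 * 6.0 = 11.207 dB


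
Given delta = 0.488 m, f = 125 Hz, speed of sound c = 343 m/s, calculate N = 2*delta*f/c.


N = 2*delta*f/c = 2*delta/lambda, where lambda = c/f
lambda = 343 / 125 = 2.744 m
N = 2 * 0.488 / 2.744 = 0.35569


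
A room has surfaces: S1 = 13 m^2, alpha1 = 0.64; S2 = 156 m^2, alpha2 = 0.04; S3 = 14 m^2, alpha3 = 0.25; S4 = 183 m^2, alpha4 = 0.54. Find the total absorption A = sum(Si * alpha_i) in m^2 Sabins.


13 * 0.64 = 8.32
156 * 0.04 = 6.24
14 * 0.25 = 3.5
183 * 0.54 = 98.82
A_total = 8.32 + 6.24 + 3.5 + 98.82 = 116.88 m^2


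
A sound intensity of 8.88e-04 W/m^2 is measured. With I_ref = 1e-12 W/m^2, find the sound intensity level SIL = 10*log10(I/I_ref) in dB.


I / I_ref = 8.88e-04 / 1e-12 = 8.88e+08
SIL = 10 * log10(8.88e+08) = 89.484 dB


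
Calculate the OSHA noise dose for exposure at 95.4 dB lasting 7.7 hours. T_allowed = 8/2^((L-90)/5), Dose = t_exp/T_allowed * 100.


T_allowed = 8 / 2^((95.4 - 90)/5) = 3.78423 hr
Dose = 7.7 / 3.78423 * 100 = 203.48 %


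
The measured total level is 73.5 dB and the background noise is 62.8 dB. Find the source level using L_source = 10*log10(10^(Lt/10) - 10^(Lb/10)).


10^(73.5/10) = 2.23872e+07
10^(62.8/10) = 1.90546e+06
Difference = 2.23872e+07 - 1.90546e+06 = 2.04817e+07
L_source = 10*log10(2.04817e+07) = 73.114 dB


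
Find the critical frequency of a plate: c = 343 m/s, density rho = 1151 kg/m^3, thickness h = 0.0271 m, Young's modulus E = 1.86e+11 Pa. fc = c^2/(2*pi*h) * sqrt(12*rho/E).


12*rho/E = 12*1151/1.86e+11 = 7.42581e-08
sqrt(12*rho/E) = sqrt(7.42581e-08) = 0.000272503
c^2/(2*pi*h) = 343^2/(2*pi*0.0271) = 690938
fc = 690938 * 0.000272503 = 188.28 Hz


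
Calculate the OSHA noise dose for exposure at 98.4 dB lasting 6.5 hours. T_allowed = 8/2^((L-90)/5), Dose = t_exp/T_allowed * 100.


T_allowed = 8 / 2^((98.4 - 90)/5) = 2.49666 hr
Dose = 6.5 / 2.49666 * 100 = 260.35 %


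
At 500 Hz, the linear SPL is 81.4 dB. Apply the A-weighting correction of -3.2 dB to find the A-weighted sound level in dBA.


A-weighting table: 500 Hz -> -3.2 dB correction
SPL_A = SPL + correction = 81.4 + (-3.2) = 78.2 dBA


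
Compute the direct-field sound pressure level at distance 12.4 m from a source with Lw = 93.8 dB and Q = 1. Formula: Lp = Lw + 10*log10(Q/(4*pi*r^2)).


4*pi*r^2 = 4*pi*12.4^2 = 1932.21 m^2
Q / (4*pi*r^2) = 1 / 1932.21 = 0.000517542
Lp = 93.8 + 10*log10(0.000517542) = 60.939 dB


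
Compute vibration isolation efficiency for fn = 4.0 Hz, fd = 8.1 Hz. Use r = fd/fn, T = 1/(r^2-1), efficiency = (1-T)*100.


r = 8.1 / 4.0 = 2.025
r^2 - 1 = 2.025^2 - 1 = 3.10062
T = 1/3.10062 = 0.322516
Efficiency = (1 - 0.322516)*100 = 67.748 %


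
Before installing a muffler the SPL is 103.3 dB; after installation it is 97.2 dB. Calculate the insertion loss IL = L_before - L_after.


Insertion loss = SPL without muffler - SPL with muffler
IL = 103.3 - 97.2 = 6.1 dB


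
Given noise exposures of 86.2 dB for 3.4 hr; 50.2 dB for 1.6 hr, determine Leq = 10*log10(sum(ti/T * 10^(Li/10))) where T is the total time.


T_total = 3.4 + 1.6 = 5.0 hr
(3.4/5.0) * 10^(86.2/10) = 2.83471e+08
(1.6/5.0) * 10^(50.2/10) = 33508.1
Sum = 2.83471e+08 + 33508.1 = 2.83505e+08
Leq = 10*log10(2.83505e+08) = 84.526 dB


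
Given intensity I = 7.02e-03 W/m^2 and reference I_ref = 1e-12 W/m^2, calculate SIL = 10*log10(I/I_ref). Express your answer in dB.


I / I_ref = 7.02e-03 / 1e-12 = 7.02e+09
SIL = 10 * log10(7.02e+09) = 98.463 dB


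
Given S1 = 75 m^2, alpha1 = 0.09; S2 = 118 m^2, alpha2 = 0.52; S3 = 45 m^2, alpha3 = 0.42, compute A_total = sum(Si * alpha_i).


75 * 0.09 = 6.75
118 * 0.52 = 61.36
45 * 0.42 = 18.9
A_total = 6.75 + 61.36 + 18.9 = 87.01 m^2


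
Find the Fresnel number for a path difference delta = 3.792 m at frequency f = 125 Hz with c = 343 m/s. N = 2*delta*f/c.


N = 2*delta*f/c = 2*delta/lambda, where lambda = c/f
lambda = 343 / 125 = 2.744 m
N = 2 * 3.792 / 2.744 = 2.7638


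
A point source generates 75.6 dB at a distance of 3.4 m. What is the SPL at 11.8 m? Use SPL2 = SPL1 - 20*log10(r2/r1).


r2/r1 = 11.8/3.4 = 3.47059
Correction = 20*log10(3.47059) = 10.8081 dB
SPL2 = 75.6 - 10.8081 = 64.792 dB


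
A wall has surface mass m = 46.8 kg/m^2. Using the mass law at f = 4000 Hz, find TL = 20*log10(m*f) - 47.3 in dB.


m * f = 46.8 * 4000 = 187200
20*log10(187200) = 105.446 dB
TL = 105.446 - 47.3 = 58.146 dB


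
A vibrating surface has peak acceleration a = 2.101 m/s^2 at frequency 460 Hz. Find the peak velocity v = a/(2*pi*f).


omega = 2*pi*f = 2*pi*460 = 2890.27 rad/s
v = a / omega = 2.101 / 2890.27 = 0.00072692 m/s


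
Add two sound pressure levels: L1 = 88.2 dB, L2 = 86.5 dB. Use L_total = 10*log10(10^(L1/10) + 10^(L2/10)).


10^(88.2/10) = 6.60693e+08
10^(86.5/10) = 4.46684e+08
Sum = 6.60693e+08 + 4.46684e+08 = 1.10738e+09
L_total = 10*log10(1.10738e+09) = 90.443 dB


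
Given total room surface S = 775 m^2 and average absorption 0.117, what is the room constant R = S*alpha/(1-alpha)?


R = 775 * 0.117 / (1 - 0.117) = 102.69 m^2


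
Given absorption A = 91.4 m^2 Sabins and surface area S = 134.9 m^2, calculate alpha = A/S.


Absorption coefficient = absorbed power / incident power
alpha = A / S = 91.4 / 134.9 = 0.67754


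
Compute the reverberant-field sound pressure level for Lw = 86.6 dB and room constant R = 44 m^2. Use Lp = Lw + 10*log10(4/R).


4/R = 4/44 = 0.0909091
Lp = 86.6 + 10*log10(0.0909091) = 76.186 dB


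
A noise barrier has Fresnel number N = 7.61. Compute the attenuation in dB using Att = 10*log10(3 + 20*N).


3 + 20*N = 3 + 20*7.61 = 155.2
Att = 10*log10(155.2) = 21.909 dB


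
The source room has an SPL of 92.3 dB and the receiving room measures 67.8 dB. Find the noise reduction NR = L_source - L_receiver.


NR = L_source - L_receiver (difference between source and receiving room levels)
NR = 92.3 - 67.8 = 24.5 dB


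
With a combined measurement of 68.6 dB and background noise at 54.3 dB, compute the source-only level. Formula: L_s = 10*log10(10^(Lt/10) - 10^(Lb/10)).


10^(68.6/10) = 7.24436e+06
10^(54.3/10) = 269153
Difference = 7.24436e+06 - 269153 = 6.97521e+06
L_source = 10*log10(6.97521e+06) = 68.436 dB


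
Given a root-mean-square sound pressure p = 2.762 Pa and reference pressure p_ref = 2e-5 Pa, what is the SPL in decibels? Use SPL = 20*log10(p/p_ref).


p / p_ref = 2.762 / 2e-5 = 138100
SPL = 20 * log10(138100) = 102.8 dB


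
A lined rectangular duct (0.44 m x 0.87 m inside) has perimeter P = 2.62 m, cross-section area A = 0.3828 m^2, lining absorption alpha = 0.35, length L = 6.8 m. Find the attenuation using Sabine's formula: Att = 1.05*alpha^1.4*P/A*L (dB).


alpha^1.4 = 0.35^1.4 = 0.229983
Attenuation rate = 1.05 * alpha^1.4 * P / A
= 1.05 * 0.229983 * 2.62 / 0.3828 = 1.65278 dB/m
Total Att = 1.65278 * 6.8 = 11.239 dB


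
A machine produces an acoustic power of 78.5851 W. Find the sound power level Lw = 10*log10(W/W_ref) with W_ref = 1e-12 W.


W / W_ref = 78.5851 / 1e-12 = 7.85851e+13
Lw = 10 * log10(7.85851e+13) = 138.95 dB


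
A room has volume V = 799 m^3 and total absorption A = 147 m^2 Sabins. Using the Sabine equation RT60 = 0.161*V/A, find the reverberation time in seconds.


RT60 = 0.161 * 799 / 147 = 0.8751 s


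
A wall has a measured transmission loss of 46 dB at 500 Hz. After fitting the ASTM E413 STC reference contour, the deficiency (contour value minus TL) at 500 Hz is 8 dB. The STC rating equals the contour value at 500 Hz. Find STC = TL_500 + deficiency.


By ASTM E413, STC = value of the fitted reference contour at 500 Hz.
Contour value at 500 Hz = TL_500 + deficiency = 46 + 8 = 54
STC = 54


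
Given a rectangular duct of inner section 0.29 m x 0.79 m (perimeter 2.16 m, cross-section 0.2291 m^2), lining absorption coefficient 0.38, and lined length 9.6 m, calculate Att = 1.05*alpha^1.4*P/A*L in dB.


alpha^1.4 = 0.38^1.4 = 0.258046
Attenuation rate = 1.05 * alpha^1.4 * P / A
= 1.05 * 0.258046 * 2.16 / 0.2291 = 2.55455 dB/m
Total Att = 2.55455 * 9.6 = 24.524 dB


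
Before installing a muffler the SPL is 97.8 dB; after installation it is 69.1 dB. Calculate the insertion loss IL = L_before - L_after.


Insertion loss = SPL without muffler - SPL with muffler
IL = 97.8 - 69.1 = 28.7 dB


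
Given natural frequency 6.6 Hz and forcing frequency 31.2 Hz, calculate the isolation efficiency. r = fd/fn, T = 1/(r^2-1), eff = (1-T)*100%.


r = 31.2 / 6.6 = 4.72727
r^2 - 1 = 4.72727^2 - 1 = 21.3471
T = 1/21.3471 = 0.0468448
Efficiency = (1 - 0.0468448)*100 = 95.316 %


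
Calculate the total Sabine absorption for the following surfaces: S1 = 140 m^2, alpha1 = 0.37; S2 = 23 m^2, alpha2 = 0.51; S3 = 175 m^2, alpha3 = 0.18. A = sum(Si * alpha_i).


140 * 0.37 = 51.8
23 * 0.51 = 11.73
175 * 0.18 = 31.5
A_total = 51.8 + 11.73 + 31.5 = 95.03 m^2


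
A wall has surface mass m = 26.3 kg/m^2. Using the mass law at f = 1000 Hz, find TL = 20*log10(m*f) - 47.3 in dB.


m * f = 26.3 * 1000 = 26300
20*log10(26300) = 88.3991 dB
TL = 88.3991 - 47.3 = 41.099 dB


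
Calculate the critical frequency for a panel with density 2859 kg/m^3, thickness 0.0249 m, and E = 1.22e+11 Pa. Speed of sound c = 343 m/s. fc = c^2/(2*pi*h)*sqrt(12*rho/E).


12*rho/E = 12*2859/1.22e+11 = 2.81213e-07
sqrt(12*rho/E) = sqrt(2.81213e-07) = 0.000530295
c^2/(2*pi*h) = 343^2/(2*pi*0.0249) = 751985
fc = 751985 * 0.000530295 = 398.77 Hz


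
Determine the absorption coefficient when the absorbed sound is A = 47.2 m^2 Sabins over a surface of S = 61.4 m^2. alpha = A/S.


Absorption coefficient = absorbed power / incident power
alpha = A / S = 47.2 / 61.4 = 0.76873


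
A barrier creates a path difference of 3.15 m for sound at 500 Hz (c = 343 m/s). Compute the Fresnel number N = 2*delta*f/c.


N = 2*delta*f/c = 2*delta/lambda, where lambda = c/f
lambda = 343 / 500 = 0.686 m
N = 2 * 3.15 / 0.686 = 9.1837


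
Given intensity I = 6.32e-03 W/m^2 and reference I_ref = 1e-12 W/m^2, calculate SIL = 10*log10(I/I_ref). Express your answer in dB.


I / I_ref = 6.32e-03 / 1e-12 = 6.32e+09
SIL = 10 * log10(6.32e+09) = 98.007 dB


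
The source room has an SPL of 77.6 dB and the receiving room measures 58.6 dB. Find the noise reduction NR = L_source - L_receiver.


NR = L_source - L_receiver (difference between source and receiving room levels)
NR = 77.6 - 58.6 = 19 dB


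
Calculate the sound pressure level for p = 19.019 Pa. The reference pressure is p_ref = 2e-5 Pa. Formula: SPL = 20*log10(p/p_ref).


p / p_ref = 19.019 / 2e-5 = 950950
SPL = 20 * log10(950950) = 119.56 dB


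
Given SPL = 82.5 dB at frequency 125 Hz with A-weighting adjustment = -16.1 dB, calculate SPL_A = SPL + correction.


A-weighting table: 125 Hz -> -16.1 dB correction
SPL_A = SPL + correction = 82.5 + (-16.1) = 66.4 dBA


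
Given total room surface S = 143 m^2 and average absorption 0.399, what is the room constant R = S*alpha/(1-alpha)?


R = 143 * 0.399 / (1 - 0.399) = 94.937 m^2


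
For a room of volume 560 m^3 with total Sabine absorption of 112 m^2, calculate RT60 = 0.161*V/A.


RT60 = 0.161 * 560 / 112 = 0.805 s


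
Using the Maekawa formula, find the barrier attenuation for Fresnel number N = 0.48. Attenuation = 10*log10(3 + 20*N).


3 + 20*N = 3 + 20*0.48 = 12.6
Att = 10*log10(12.6) = 11.004 dB


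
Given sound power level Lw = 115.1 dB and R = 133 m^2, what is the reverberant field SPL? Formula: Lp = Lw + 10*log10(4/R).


4/R = 4/133 = 0.0300752
Lp = 115.1 + 10*log10(0.0300752) = 99.882 dB


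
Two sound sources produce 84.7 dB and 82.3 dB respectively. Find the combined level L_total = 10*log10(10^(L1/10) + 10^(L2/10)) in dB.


10^(84.7/10) = 2.95121e+08
10^(82.3/10) = 1.69824e+08
Sum = 2.95121e+08 + 1.69824e+08 = 4.64945e+08
L_total = 10*log10(4.64945e+08) = 86.674 dB


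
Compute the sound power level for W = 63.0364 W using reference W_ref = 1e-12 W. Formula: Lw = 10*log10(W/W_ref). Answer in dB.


W / W_ref = 63.0364 / 1e-12 = 6.30364e+13
Lw = 10 * log10(6.30364e+13) = 138 dB


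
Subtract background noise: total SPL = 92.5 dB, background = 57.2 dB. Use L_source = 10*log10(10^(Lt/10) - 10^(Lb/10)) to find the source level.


10^(92.5/10) = 1.77828e+09
10^(57.2/10) = 524807
Difference = 1.77828e+09 - 524807 = 1.77776e+09
L_source = 10*log10(1.77776e+09) = 92.499 dB


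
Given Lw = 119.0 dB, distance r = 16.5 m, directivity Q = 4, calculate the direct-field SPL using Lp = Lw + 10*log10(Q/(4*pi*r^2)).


4*pi*r^2 = 4*pi*16.5^2 = 3421.19 m^2
Q / (4*pi*r^2) = 4 / 3421.19 = 0.00116918
Lp = 119.0 + 10*log10(0.00116918) = 89.679 dB


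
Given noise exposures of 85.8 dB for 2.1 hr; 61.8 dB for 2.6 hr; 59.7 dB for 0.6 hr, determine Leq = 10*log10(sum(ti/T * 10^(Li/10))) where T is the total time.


T_total = 2.1 + 2.6 + 0.6 = 5.3 hr
(2.1/5.3) * 10^(85.8/10) = 1.50641e+08
(2.6/5.3) * 10^(61.8/10) = 742502
(0.6/5.3) * 10^(59.7/10) = 105651
Sum = 1.50641e+08 + 742502 + 105651 = 1.51489e+08
Leq = 10*log10(1.51489e+08) = 81.804 dB


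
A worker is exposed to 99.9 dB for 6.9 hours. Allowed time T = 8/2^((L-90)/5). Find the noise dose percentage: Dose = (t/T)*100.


T_allowed = 8 / 2^((99.9 - 90)/5) = 2.02792 hr
Dose = 6.9 / 2.02792 * 100 = 340.25 %


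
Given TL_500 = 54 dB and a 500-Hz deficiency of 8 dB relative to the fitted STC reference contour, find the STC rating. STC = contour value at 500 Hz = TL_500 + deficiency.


By ASTM E413, STC = value of the fitted reference contour at 500 Hz.
Contour value at 500 Hz = TL_500 + deficiency = 54 + 8 = 62
STC = 62


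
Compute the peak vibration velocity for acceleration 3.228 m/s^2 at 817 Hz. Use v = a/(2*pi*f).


omega = 2*pi*f = 2*pi*817 = 5133.36 rad/s
v = a / omega = 3.228 / 5133.36 = 0.00062883 m/s


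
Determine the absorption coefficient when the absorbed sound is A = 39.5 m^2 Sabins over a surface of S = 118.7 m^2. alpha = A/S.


Absorption coefficient = absorbed power / incident power
alpha = A / S = 39.5 / 118.7 = 0.33277


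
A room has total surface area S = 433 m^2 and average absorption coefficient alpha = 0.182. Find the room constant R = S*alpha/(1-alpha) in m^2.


R = 433 * 0.182 / (1 - 0.182) = 96.34 m^2


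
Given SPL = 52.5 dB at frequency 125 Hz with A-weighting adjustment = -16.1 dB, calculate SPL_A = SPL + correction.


A-weighting table: 125 Hz -> -16.1 dB correction
SPL_A = SPL + correction = 52.5 + (-16.1) = 36.4 dBA


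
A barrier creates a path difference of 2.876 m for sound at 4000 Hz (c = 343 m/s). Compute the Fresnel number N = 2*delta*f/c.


N = 2*delta*f/c = 2*delta/lambda, where lambda = c/f
lambda = 343 / 4000 = 0.08575 m
N = 2 * 2.876 / 0.08575 = 67.079


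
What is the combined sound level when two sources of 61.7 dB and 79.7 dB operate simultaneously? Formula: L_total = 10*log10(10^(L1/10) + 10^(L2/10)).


10^(61.7/10) = 1.47911e+06
10^(79.7/10) = 9.33254e+07
Sum = 1.47911e+06 + 9.33254e+07 = 9.48045e+07
L_total = 10*log10(9.48045e+07) = 79.768 dB


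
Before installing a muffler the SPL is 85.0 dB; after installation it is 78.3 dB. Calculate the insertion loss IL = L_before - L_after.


Insertion loss = SPL without muffler - SPL with muffler
IL = 85.0 - 78.3 = 6.7 dB


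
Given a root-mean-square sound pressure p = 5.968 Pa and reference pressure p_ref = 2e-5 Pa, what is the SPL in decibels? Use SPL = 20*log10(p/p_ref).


p / p_ref = 5.968 / 2e-5 = 298400
SPL = 20 * log10(298400) = 109.5 dB


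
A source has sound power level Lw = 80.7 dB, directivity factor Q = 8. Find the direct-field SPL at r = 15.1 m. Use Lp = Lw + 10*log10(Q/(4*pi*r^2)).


4*pi*r^2 = 4*pi*15.1^2 = 2865.26 m^2
Q / (4*pi*r^2) = 8 / 2865.26 = 0.00279207
Lp = 80.7 + 10*log10(0.00279207) = 55.159 dB


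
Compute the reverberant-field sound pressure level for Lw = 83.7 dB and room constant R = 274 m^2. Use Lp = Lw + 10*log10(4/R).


4/R = 4/274 = 0.0145985
Lp = 83.7 + 10*log10(0.0145985) = 65.343 dB


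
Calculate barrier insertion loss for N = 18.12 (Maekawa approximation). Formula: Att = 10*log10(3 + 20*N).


3 + 20*N = 3 + 20*18.12 = 365.4
Att = 10*log10(365.4) = 25.628 dB


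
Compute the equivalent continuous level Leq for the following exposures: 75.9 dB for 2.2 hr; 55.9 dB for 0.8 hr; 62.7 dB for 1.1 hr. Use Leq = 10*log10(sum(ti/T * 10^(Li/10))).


T_total = 2.2 + 0.8 + 1.1 = 4.1 hr
(2.2/4.1) * 10^(75.9/10) = 2.08756e+07
(0.8/4.1) * 10^(55.9/10) = 75911.2
(1.1/4.1) * 10^(62.7/10) = 499584
Sum = 2.08756e+07 + 75911.2 + 499584 = 2.14511e+07
Leq = 10*log10(2.14511e+07) = 73.314 dB


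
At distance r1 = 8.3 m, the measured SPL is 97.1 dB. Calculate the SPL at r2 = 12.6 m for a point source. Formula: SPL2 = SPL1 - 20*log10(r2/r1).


r2/r1 = 12.6/8.3 = 1.51807
Correction = 20*log10(1.51807) = 3.62584 dB
SPL2 = 97.1 - 3.62584 = 93.474 dB


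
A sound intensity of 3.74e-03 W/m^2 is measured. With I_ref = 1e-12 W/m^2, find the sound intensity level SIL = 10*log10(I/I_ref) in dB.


I / I_ref = 3.74e-03 / 1e-12 = 3.74e+09
SIL = 10 * log10(3.74e+09) = 95.729 dB


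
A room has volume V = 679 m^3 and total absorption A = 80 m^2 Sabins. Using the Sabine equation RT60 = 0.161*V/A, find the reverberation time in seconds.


RT60 = 0.161 * 679 / 80 = 1.3665 s


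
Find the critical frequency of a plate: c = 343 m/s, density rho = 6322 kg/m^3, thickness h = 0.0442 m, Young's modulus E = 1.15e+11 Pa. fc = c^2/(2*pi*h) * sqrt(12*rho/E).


12*rho/E = 12*6322/1.15e+11 = 6.59687e-07
sqrt(12*rho/E) = sqrt(6.59687e-07) = 0.000812211
c^2/(2*pi*h) = 343^2/(2*pi*0.0442) = 423629
fc = 423629 * 0.000812211 = 344.08 Hz


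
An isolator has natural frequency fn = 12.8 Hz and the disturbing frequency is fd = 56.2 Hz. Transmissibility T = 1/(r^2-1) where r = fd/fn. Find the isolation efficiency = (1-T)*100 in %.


r = 56.2 / 12.8 = 4.39062
r^2 - 1 = 4.39062^2 - 1 = 18.2775
T = 1/18.2775 = 0.0547121
Efficiency = (1 - 0.0547121)*100 = 94.529 %


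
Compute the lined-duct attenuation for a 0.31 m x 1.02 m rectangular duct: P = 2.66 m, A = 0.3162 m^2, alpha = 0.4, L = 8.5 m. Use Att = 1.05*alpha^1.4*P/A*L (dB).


alpha^1.4 = 0.4^1.4 = 0.277258
Attenuation rate = 1.05 * alpha^1.4 * P / A
= 1.05 * 0.277258 * 2.66 / 0.3162 = 2.44902 dB/m
Total Att = 2.44902 * 8.5 = 20.817 dB


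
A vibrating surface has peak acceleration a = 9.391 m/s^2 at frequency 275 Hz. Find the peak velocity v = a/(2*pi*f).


omega = 2*pi*f = 2*pi*275 = 1727.88 rad/s
v = a / omega = 9.391 / 1727.88 = 0.005435 m/s


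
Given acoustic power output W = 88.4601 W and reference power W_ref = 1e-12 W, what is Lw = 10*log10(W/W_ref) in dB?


W / W_ref = 88.4601 / 1e-12 = 8.84601e+13
Lw = 10 * log10(8.84601e+13) = 139.47 dB


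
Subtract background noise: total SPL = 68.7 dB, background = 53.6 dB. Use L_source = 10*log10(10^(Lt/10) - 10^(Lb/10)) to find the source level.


10^(68.7/10) = 7.4131e+06
10^(53.6/10) = 229087
Difference = 7.4131e+06 - 229087 = 7.18401e+06
L_source = 10*log10(7.18401e+06) = 68.564 dB


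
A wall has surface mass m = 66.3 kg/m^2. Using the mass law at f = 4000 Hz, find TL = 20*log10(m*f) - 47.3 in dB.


m * f = 66.3 * 4000 = 265200
20*log10(265200) = 108.471 dB
TL = 108.471 - 47.3 = 61.171 dB


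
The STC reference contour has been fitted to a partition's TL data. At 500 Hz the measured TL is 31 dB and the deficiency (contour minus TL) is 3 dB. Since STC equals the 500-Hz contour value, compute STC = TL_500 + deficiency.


By ASTM E413, STC = value of the fitted reference contour at 500 Hz.
Contour value at 500 Hz = TL_500 + deficiency = 31 + 3 = 34
STC = 34


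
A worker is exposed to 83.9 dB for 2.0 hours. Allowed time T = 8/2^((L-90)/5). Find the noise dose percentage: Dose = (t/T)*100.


T_allowed = 8 / 2^((83.9 - 90)/5) = 18.6357 hr
Dose = 2.0 / 18.6357 * 100 = 10.732 %


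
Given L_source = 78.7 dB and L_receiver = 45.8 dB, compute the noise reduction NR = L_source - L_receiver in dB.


NR = L_source - L_receiver (difference between source and receiving room levels)
NR = 78.7 - 45.8 = 32.9 dB


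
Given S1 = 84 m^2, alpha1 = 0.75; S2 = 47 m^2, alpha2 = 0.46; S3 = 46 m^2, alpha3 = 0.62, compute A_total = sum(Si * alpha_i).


84 * 0.75 = 63
47 * 0.46 = 21.62
46 * 0.62 = 28.52
A_total = 63 + 21.62 + 28.52 = 113.14 m^2


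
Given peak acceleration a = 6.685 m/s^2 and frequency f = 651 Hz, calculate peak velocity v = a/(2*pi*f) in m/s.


omega = 2*pi*f = 2*pi*651 = 4090.35 rad/s
v = a / omega = 6.685 / 4090.35 = 0.0016343 m/s


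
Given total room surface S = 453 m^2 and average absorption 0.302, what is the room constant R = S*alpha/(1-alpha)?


R = 453 * 0.302 / (1 - 0.302) = 196 m^2


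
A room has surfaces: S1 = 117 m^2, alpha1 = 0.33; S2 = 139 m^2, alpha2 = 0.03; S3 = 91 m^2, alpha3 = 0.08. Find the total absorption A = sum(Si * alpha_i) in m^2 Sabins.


117 * 0.33 = 38.61
139 * 0.03 = 4.17
91 * 0.08 = 7.28
A_total = 38.61 + 4.17 + 7.28 = 50.06 m^2


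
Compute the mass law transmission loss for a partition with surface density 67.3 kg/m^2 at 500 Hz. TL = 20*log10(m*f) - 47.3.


m * f = 67.3 * 500 = 33650
20*log10(33650) = 90.5397 dB
TL = 90.5397 - 47.3 = 43.24 dB


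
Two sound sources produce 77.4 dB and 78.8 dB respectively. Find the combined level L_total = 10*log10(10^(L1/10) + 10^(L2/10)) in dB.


10^(77.4/10) = 5.49541e+07
10^(78.8/10) = 7.58578e+07
Sum = 5.49541e+07 + 7.58578e+07 = 1.30812e+08
L_total = 10*log10(1.30812e+08) = 81.166 dB


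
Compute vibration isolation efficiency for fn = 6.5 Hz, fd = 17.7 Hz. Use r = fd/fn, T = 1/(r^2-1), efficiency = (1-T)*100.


r = 17.7 / 6.5 = 2.72308
r^2 - 1 = 2.72308^2 - 1 = 6.41516
T = 1/6.41516 = 0.155881
Efficiency = (1 - 0.155881)*100 = 84.412 %


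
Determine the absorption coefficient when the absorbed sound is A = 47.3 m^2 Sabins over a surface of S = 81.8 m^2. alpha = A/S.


Absorption coefficient = absorbed power / incident power
alpha = A / S = 47.3 / 81.8 = 0.57824


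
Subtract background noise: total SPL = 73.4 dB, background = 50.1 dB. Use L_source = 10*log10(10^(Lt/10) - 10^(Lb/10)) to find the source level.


10^(73.4/10) = 2.18776e+07
10^(50.1/10) = 102329
Difference = 2.18776e+07 - 102329 = 2.17753e+07
L_source = 10*log10(2.17753e+07) = 73.38 dB


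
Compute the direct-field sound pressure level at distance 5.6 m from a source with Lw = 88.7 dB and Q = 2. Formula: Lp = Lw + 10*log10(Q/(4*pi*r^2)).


4*pi*r^2 = 4*pi*5.6^2 = 394.081 m^2
Q / (4*pi*r^2) = 2 / 394.081 = 0.0050751
Lp = 88.7 + 10*log10(0.0050751) = 65.754 dB


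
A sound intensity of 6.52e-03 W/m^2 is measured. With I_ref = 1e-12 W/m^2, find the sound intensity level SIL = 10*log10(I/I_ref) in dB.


I / I_ref = 6.52e-03 / 1e-12 = 6.52e+09
SIL = 10 * log10(6.52e+09) = 98.142 dB


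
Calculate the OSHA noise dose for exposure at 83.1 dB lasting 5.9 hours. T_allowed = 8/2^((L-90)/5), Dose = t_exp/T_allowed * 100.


T_allowed = 8 / 2^((83.1 - 90)/5) = 20.8215 hr
Dose = 5.9 / 20.8215 * 100 = 28.336 %


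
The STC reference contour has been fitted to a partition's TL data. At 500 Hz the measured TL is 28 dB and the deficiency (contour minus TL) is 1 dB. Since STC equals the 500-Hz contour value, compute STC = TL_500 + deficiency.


By ASTM E413, STC = value of the fitted reference contour at 500 Hz.
Contour value at 500 Hz = TL_500 + deficiency = 28 + 1 = 29
STC = 29


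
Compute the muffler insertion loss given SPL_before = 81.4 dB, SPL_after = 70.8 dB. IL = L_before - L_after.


Insertion loss = SPL without muffler - SPL with muffler
IL = 81.4 - 70.8 = 10.6 dB


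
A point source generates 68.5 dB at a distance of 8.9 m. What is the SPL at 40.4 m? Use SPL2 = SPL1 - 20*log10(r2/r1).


r2/r1 = 40.4/8.9 = 4.53933
Correction = 20*log10(4.53933) = 13.1398 dB
SPL2 = 68.5 - 13.1398 = 55.36 dB


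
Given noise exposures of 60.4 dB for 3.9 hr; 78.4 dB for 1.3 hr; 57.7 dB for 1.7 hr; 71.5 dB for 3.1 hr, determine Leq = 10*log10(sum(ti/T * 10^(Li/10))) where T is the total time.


T_total = 3.9 + 1.3 + 1.7 + 3.1 = 10.0 hr
(3.9/10.0) * 10^(60.4/10) = 427626
(1.3/10.0) * 10^(78.4/10) = 8.9938e+06
(1.7/10.0) * 10^(57.7/10) = 100103
(3.1/10.0) * 10^(71.5/10) = 4.37887e+06
Sum = 427626 + 8.9938e+06 + 100103 + 4.37887e+06 = 1.39004e+07
Leq = 10*log10(1.39004e+07) = 71.43 dB


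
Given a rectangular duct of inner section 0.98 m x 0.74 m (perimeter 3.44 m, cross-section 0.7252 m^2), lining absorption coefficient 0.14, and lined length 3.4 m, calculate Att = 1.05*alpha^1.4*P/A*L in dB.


alpha^1.4 = 0.14^1.4 = 0.0637645
Attenuation rate = 1.05 * alpha^1.4 * P / A
= 1.05 * 0.0637645 * 3.44 / 0.7252 = 0.317592 dB/m
Total Att = 0.317592 * 3.4 = 1.0798 dB


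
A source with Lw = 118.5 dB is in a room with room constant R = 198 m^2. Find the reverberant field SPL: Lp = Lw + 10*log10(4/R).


4/R = 4/198 = 0.020202
Lp = 118.5 + 10*log10(0.020202) = 101.55 dB


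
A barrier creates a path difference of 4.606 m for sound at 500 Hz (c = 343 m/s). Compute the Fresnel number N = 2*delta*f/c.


N = 2*delta*f/c = 2*delta/lambda, where lambda = c/f
lambda = 343 / 500 = 0.686 m
N = 2 * 4.606 / 0.686 = 13.429


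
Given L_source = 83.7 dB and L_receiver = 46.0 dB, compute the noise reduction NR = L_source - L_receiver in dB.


NR = L_source - L_receiver (difference between source and receiving room levels)
NR = 83.7 - 46.0 = 37.7 dB


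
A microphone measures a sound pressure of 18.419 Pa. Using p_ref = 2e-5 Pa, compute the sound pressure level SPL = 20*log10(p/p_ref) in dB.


p / p_ref = 18.419 / 2e-5 = 920950
SPL = 20 * log10(920950) = 119.28 dB


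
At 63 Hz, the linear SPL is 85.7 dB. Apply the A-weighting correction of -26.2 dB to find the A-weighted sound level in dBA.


A-weighting table: 63 Hz -> -26.2 dB correction
SPL_A = SPL + correction = 85.7 + (-26.2) = 59.5 dBA


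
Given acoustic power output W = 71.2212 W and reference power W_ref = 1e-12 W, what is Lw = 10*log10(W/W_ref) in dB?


W / W_ref = 71.2212 / 1e-12 = 7.12212e+13
Lw = 10 * log10(7.12212e+13) = 138.53 dB


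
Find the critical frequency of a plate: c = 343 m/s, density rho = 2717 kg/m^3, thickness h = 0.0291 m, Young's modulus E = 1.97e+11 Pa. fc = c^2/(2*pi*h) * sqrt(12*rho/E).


12*rho/E = 12*2717/1.97e+11 = 1.65503e-07
sqrt(12*rho/E) = sqrt(1.65503e-07) = 0.000406821
c^2/(2*pi*h) = 343^2/(2*pi*0.0291) = 643451
fc = 643451 * 0.000406821 = 261.77 Hz


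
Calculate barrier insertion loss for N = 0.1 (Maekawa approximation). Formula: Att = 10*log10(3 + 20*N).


3 + 20*N = 3 + 20*0.1 = 5
Att = 10*log10(5) = 6.9897 dB


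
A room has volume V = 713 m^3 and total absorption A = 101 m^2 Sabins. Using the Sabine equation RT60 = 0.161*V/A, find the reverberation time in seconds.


RT60 = 0.161 * 713 / 101 = 1.1366 s


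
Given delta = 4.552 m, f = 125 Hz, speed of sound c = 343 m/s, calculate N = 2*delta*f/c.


N = 2*delta*f/c = 2*delta/lambda, where lambda = c/f
lambda = 343 / 125 = 2.744 m
N = 2 * 4.552 / 2.744 = 3.3178


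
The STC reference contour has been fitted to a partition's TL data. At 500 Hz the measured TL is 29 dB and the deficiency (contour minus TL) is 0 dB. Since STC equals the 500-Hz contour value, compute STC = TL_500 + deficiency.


By ASTM E413, STC = value of the fitted reference contour at 500 Hz.
Contour value at 500 Hz = TL_500 + deficiency = 29 + 0 = 29
STC = 29


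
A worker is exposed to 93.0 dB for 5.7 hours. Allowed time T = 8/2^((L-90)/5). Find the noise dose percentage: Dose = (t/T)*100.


T_allowed = 8 / 2^((93.0 - 90)/5) = 5.27803 hr
Dose = 5.7 / 5.27803 * 100 = 107.99 %


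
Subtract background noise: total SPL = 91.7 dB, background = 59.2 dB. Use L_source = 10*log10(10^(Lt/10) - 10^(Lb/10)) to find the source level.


10^(91.7/10) = 1.47911e+09
10^(59.2/10) = 831764
Difference = 1.47911e+09 - 831764 = 1.47828e+09
L_source = 10*log10(1.47828e+09) = 91.698 dB


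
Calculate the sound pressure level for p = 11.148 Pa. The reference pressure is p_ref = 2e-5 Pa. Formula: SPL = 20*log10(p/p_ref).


p / p_ref = 11.148 / 2e-5 = 557400
SPL = 20 * log10(557400) = 114.92 dB


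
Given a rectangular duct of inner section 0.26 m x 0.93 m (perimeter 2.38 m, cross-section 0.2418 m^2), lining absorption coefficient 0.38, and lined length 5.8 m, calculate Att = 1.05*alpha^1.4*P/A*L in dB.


alpha^1.4 = 0.38^1.4 = 0.258046
Attenuation rate = 1.05 * alpha^1.4 * P / A
= 1.05 * 0.258046 * 2.38 / 0.2418 = 2.6669 dB/m
Total Att = 2.6669 * 5.8 = 15.468 dB


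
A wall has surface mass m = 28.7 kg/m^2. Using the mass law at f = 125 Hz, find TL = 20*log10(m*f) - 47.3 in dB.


m * f = 28.7 * 125 = 3587.5
20*log10(3587.5) = 71.0958 dB
TL = 71.0958 - 47.3 = 23.796 dB


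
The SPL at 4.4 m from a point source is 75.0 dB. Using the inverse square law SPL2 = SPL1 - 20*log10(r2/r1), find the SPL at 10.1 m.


r2/r1 = 10.1/4.4 = 2.29545
Correction = 20*log10(2.29545) = 7.21736 dB
SPL2 = 75.0 - 7.21736 = 67.783 dB


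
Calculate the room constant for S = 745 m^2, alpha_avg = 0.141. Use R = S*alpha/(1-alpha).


R = 745 * 0.141 / (1 - 0.141) = 122.29 m^2


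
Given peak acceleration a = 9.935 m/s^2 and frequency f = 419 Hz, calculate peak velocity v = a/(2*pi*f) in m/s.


omega = 2*pi*f = 2*pi*419 = 2632.65 rad/s
v = a / omega = 9.935 / 2632.65 = 0.0037738 m/s


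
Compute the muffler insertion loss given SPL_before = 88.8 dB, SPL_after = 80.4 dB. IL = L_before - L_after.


Insertion loss = SPL without muffler - SPL with muffler
IL = 88.8 - 80.4 = 8.4 dB


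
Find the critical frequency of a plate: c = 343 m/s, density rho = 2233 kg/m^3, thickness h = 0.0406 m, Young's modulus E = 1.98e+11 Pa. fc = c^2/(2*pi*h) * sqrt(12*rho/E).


12*rho/E = 12*2233/1.98e+11 = 1.35333e-07
sqrt(12*rho/E) = sqrt(1.35333e-07) = 0.000367876
c^2/(2*pi*h) = 343^2/(2*pi*0.0406) = 461193
fc = 461193 * 0.000367876 = 169.66 Hz


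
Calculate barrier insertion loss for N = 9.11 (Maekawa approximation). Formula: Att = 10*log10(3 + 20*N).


3 + 20*N = 3 + 20*9.11 = 185.2
Att = 10*log10(185.2) = 22.676 dB


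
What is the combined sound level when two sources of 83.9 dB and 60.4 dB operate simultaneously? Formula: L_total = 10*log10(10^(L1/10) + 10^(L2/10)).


10^(83.9/10) = 2.45471e+08
10^(60.4/10) = 1.09648e+06
Sum = 2.45471e+08 + 1.09648e+06 = 2.46567e+08
L_total = 10*log10(2.46567e+08) = 83.919 dB


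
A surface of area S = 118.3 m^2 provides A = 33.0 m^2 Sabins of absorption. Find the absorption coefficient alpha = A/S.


Absorption coefficient = absorbed power / incident power
alpha = A / S = 33.0 / 118.3 = 0.27895


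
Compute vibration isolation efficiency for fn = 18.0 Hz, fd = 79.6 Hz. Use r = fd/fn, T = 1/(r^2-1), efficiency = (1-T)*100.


r = 79.6 / 18.0 = 4.42222
r^2 - 1 = 4.42222^2 - 1 = 18.556
T = 1/18.556 = 0.0538909
Efficiency = (1 - 0.0538909)*100 = 94.611 %


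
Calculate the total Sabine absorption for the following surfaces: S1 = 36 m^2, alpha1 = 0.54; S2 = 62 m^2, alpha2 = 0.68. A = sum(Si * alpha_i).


36 * 0.54 = 19.44
62 * 0.68 = 42.16
A_total = 19.44 + 42.16 = 61.6 m^2


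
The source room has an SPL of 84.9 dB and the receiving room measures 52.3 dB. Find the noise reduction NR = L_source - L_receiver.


NR = L_source - L_receiver (difference between source and receiving room levels)
NR = 84.9 - 52.3 = 32.6 dB


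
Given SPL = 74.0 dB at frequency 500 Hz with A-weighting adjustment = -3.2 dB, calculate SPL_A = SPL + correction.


A-weighting table: 500 Hz -> -3.2 dB correction
SPL_A = SPL + correction = 74.0 + (-3.2) = 70.8 dBA


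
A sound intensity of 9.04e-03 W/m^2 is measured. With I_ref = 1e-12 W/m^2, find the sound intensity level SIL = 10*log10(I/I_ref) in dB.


I / I_ref = 9.04e-03 / 1e-12 = 9.04e+09
SIL = 10 * log10(9.04e+09) = 99.562 dB


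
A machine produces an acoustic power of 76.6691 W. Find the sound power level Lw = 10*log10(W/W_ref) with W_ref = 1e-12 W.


W / W_ref = 76.6691 / 1e-12 = 7.66691e+13
Lw = 10 * log10(7.66691e+13) = 138.85 dB


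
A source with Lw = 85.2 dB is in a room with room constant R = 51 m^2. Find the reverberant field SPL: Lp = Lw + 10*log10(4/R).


4/R = 4/51 = 0.0784314
Lp = 85.2 + 10*log10(0.0784314) = 74.145 dB


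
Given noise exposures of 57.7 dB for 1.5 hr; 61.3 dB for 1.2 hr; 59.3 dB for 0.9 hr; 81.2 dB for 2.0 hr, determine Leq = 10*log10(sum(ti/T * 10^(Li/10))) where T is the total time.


T_total = 1.5 + 1.2 + 0.9 + 2.0 = 5.6 hr
(1.5/5.6) * 10^(57.7/10) = 157726
(1.2/5.6) * 10^(61.3/10) = 289063
(0.9/5.6) * 10^(59.3/10) = 136790
(2.0/5.6) * 10^(81.2/10) = 4.70806e+07
Sum = 157726 + 289063 + 136790 + 4.70806e+07 = 4.76642e+07
Leq = 10*log10(4.76642e+07) = 76.782 dB


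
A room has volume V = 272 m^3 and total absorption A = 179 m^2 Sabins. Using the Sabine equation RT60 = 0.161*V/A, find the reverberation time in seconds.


RT60 = 0.161 * 272 / 179 = 0.24465 s


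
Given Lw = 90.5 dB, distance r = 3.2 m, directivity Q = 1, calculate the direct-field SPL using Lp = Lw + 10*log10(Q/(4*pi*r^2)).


4*pi*r^2 = 4*pi*3.2^2 = 128.68 m^2
Q / (4*pi*r^2) = 1 / 128.68 = 0.00777122
Lp = 90.5 + 10*log10(0.00777122) = 69.405 dB


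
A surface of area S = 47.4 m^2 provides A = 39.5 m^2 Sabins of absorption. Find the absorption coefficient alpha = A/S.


Absorption coefficient = absorbed power / incident power
alpha = A / S = 39.5 / 47.4 = 0.83333


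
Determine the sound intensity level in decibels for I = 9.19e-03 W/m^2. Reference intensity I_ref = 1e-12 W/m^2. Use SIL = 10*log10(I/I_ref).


I / I_ref = 9.19e-03 / 1e-12 = 9.19e+09
SIL = 10 * log10(9.19e+09) = 99.633 dB


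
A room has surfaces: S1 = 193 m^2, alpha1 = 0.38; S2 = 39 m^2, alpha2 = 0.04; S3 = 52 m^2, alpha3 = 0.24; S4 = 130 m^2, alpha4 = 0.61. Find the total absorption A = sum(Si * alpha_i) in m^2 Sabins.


193 * 0.38 = 73.34
39 * 0.04 = 1.56
52 * 0.24 = 12.48
130 * 0.61 = 79.3
A_total = 73.34 + 1.56 + 12.48 + 79.3 = 166.68 m^2


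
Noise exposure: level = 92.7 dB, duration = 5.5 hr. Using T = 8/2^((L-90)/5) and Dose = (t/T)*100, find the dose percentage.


T_allowed = 8 / 2^((92.7 - 90)/5) = 5.50217 hr
Dose = 5.5 / 5.50217 * 100 = 99.961 %


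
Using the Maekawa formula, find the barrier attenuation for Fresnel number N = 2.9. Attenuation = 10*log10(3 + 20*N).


3 + 20*N = 3 + 20*2.9 = 61
Att = 10*log10(61) = 17.853 dB


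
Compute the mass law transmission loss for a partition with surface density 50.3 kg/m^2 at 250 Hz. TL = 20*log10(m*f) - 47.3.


m * f = 50.3 * 250 = 12575
20*log10(12575) = 81.9902 dB
TL = 81.9902 - 47.3 = 34.69 dB


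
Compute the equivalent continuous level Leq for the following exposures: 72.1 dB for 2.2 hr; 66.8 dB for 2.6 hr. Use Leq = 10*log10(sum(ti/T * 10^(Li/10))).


T_total = 2.2 + 2.6 = 4.8 hr
(2.2/4.8) * 10^(72.1/10) = 7.4333e+06
(2.6/4.8) * 10^(66.8/10) = 2.59258e+06
Sum = 7.4333e+06 + 2.59258e+06 = 1.00259e+07
Leq = 10*log10(1.00259e+07) = 70.011 dB


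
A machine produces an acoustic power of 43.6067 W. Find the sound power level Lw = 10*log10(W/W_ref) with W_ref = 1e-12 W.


W / W_ref = 43.6067 / 1e-12 = 4.36067e+13
Lw = 10 * log10(4.36067e+13) = 136.4 dB


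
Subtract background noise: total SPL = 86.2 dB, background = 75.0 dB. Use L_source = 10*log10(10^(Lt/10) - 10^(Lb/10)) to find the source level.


10^(86.2/10) = 4.16869e+08
10^(75.0/10) = 3.16228e+07
Difference = 4.16869e+08 - 3.16228e+07 = 3.85246e+08
L_source = 10*log10(3.85246e+08) = 85.857 dB


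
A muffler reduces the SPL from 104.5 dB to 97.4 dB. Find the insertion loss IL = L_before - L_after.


Insertion loss = SPL without muffler - SPL with muffler
IL = 104.5 - 97.4 = 7.1 dB


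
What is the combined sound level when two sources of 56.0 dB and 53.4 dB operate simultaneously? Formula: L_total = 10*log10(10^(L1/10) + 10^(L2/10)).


10^(56.0/10) = 398107
10^(53.4/10) = 218776
Sum = 398107 + 218776 = 616883
L_total = 10*log10(616883) = 57.902 dB


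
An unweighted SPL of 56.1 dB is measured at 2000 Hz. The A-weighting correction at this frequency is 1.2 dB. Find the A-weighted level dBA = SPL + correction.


A-weighting table: 2000 Hz -> 1.2 dB correction
SPL_A = SPL + correction = 56.1 + (1.2) = 57.3 dBA


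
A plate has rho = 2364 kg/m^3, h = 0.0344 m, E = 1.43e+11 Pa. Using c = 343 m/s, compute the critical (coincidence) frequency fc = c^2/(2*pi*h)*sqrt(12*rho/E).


12*rho/E = 12*2364/1.43e+11 = 1.98378e-07
sqrt(12*rho/E) = sqrt(1.98378e-07) = 0.000445396
c^2/(2*pi*h) = 343^2/(2*pi*0.0344) = 544315
fc = 544315 * 0.000445396 = 242.44 Hz


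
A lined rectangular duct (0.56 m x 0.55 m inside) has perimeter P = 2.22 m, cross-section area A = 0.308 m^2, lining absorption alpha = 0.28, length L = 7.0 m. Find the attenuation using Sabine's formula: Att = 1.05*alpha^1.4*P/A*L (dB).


alpha^1.4 = 0.28^1.4 = 0.168276
Attenuation rate = 1.05 * alpha^1.4 * P / A
= 1.05 * 0.168276 * 2.22 / 0.308 = 1.27354 dB/m
Total Att = 1.27354 * 7.0 = 8.9148 dB
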